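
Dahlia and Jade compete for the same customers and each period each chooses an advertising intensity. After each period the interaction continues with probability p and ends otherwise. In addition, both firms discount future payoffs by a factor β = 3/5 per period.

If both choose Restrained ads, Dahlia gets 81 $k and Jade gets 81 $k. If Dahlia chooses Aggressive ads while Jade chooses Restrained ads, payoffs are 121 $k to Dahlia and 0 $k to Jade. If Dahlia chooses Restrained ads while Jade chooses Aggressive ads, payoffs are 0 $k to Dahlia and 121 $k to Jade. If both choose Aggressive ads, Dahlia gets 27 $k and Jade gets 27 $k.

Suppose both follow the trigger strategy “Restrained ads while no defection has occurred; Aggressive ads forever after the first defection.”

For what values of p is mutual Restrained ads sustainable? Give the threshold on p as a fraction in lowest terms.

Expected continuation weight on next period's payoff is β·p = 3/5·p, which plays the role of the discount factor.
Cooperation requires 3/5·p ≥ (121−81)/(121−27) = 20/47, hence p ≥ 100/141.

100/141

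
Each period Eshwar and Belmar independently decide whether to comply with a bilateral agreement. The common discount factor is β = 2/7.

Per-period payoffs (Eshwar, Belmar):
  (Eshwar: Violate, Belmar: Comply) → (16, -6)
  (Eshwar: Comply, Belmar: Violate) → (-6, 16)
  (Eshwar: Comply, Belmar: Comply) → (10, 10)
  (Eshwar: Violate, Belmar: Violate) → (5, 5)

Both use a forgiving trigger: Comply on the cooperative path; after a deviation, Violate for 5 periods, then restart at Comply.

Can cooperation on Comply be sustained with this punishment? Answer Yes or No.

A one-shot deviation gives 16 now, then 5 for 5 periods, then back to 10.
Gain from deviating: (16−10) today; loss: (10−5) in each of the next 5 periods.
No-deviation condition: (10−5)(β+…+β^5) ≥ 16−10, i.e. β+…+β^5 ≥ 6/5.
At β = 2/7: β+…+β^5 = 0.3992 < 1.2000.
So cooperation is not sustainable.

No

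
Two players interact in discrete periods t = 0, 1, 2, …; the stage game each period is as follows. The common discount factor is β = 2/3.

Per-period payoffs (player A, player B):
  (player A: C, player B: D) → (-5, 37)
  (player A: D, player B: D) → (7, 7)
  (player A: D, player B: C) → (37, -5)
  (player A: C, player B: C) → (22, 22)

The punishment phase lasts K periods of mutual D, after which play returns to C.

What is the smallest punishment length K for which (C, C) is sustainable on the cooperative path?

No profitable deviation requires (22−7)(β+…+β^K) ≥ 37−22, i.e. β+…+β^K ≥ 1 ≈ 1.0000.
With β = 2/3, the partial sums are K=1: 0.6667, K=2: 1.1111.
K = 2 is the first length at which the sum reaches 1.0000.

2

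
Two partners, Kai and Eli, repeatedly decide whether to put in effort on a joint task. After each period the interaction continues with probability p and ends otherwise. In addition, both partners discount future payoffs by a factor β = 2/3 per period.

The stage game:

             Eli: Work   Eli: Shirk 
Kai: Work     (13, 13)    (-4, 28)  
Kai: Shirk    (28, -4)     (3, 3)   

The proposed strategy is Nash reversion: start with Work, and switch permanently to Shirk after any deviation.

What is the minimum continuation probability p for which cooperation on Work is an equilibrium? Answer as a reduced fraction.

With continuation probability p and discount β, the effective per-period discount factor is βp.
Grim-trigger IC: βp ≥ (28−13)/(28−3) = 3/5.
So p ≥ (3/5)/(2/3) = 9/10.

9/10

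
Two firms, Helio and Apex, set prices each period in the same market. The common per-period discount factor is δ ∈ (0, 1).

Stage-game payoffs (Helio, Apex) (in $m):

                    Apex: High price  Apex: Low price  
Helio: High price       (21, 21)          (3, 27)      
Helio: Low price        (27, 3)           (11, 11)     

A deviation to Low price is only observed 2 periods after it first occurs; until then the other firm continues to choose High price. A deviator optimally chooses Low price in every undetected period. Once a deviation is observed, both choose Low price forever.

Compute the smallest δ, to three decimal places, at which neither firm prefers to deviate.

Deviating for the 2 undetected periods gains 27−21 = 6 per period over cooperation, then loses 21−11 = 10 per period forever once punishment starts.
Gain: 6(1 + δ + … + δ^1); loss: 10·δ^2/(1−δ).
No profitable deviation ⇔ 6(1−δ^2) ≤ 10·δ^2, i.e. δ^2 ≥ 6/(6+10) = 3/8.
Hence δ ≥ (3/8)^(1/2) ≈ 0.612.

0.612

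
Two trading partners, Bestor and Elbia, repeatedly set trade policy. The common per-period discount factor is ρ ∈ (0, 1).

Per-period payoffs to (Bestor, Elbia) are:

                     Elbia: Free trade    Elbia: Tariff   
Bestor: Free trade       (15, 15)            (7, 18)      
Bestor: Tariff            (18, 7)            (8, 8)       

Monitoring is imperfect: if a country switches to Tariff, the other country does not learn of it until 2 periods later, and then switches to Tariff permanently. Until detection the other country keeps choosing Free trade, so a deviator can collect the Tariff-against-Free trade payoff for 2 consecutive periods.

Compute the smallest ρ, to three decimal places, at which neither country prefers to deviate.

A deviator earns 18 for 2 periods, then 8 forever; cooperating earns 15 forever. Multiplying the IC by (1−ρ):
15 ≥ 18(1−ρ^2) + 8ρ^2, so 10·ρ^2 ≥ 3 and ρ^2 ≥ 3/10.
ρ ≥ (3/10)^(1/2) ≈ 0.548.

0.548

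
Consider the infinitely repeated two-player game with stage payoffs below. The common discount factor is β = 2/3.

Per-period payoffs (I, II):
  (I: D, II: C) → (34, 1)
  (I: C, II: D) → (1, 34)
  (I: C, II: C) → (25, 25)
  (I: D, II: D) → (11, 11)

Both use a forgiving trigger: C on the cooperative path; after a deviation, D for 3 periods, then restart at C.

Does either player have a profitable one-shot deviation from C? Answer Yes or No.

No

A one-shot deviation gives 34 now, then 11 for 3 periods, then back to 25.
Gain from deviating: (34−25) today; loss: (25−11) in each of the next 3 periods.
No-deviation condition: (25−11)(β+…+β^3) ≥ 34−25, i.e. β+…+β^3 ≥ 9/14.
At β = 2/3: β+…+β^3 = 1.4074 ≥ 0.6429.
So cooperation is sustainable.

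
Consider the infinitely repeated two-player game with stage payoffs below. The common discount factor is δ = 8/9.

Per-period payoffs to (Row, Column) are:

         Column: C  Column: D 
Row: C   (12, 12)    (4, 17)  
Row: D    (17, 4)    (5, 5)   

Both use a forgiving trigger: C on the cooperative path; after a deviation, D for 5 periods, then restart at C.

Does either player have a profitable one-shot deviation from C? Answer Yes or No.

No

IC: δ+…+δ^5 ≥ (17−12)/(12−5) = 5/7.
At δ = 8/9: partial sum = 3.5606 ≥ 0.7143. Cooperation sustainable.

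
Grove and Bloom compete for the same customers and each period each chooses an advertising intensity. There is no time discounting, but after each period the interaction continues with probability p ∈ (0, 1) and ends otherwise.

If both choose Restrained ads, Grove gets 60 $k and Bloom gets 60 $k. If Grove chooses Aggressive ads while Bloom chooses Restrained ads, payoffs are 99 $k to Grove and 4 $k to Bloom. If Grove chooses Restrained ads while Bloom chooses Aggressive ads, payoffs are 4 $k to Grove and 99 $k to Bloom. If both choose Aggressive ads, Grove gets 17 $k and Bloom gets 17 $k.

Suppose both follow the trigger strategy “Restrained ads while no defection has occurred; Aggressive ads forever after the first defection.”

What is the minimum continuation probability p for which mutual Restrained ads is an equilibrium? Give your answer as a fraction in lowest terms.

Expected cooperation value is 60 + p·60 + p²·60 + … = 60/(1−p); deviation gives 99 + p·17/(1−p).
60 ≥ 99(1−p) + 17p ⇒ 82p ≥ 39 ⇒ p ≥ 39/82.

39/82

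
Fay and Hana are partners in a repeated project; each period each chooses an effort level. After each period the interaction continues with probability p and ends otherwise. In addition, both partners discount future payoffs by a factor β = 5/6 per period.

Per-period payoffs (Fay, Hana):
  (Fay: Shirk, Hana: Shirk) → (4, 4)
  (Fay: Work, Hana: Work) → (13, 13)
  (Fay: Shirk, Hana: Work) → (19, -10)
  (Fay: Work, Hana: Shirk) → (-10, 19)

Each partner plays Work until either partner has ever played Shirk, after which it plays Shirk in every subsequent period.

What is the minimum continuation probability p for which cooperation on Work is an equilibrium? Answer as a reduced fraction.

With continuation probability p and discount β, the effective per-period discount factor is βp.
Grim-trigger IC: βp ≥ (19−13)/(19−4) = 2/5.
So p ≥ (2/5)/(5/6) = 12/25.

12/25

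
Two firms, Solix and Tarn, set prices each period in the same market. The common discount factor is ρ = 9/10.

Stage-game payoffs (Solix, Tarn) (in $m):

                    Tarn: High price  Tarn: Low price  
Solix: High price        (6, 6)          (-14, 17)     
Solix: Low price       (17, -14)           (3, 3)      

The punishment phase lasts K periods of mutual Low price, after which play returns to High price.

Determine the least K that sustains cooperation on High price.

No profitable deviation requires (6−3)(ρ+…+ρ^K) ≥ 17−6, i.e. ρ+…+ρ^K ≥ 11/3 ≈ 3.6667.
With ρ = 9/10, the partial sums are K=1: 0.9000, K=2: 1.7100, K=3: 2.4390, K=4: 3.0951, K=5: 3.6856.
K = 5 is the first length at which the sum reaches 3.6667.

5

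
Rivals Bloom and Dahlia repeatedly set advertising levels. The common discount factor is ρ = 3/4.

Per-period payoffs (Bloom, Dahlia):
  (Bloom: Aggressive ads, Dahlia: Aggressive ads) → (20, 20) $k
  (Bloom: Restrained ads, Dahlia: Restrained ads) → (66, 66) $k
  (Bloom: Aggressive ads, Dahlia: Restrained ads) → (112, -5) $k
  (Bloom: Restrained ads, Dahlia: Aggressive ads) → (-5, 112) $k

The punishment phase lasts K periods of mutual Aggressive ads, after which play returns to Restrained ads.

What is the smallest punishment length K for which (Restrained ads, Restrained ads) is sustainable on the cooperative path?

2

IC: ρ(1−ρ^K)/(1−ρ) ≥ (112−66)/(66−20) = 1.
With ρ = 3/4: need 1 − ρ^K ≥ 1·(1−3/4)/(3/4), i.e. ρ^K ≤ 0.6667.
Since (3/4)^1 = 0.7500 and (3/4)^2 = 0.5625, the smallest such K is 2.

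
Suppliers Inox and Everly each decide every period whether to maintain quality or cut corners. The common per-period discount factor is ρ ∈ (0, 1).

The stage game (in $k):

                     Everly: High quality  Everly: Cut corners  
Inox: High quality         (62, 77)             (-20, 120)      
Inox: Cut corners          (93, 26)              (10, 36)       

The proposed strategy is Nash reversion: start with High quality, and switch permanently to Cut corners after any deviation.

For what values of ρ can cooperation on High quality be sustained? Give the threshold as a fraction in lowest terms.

43/84

For Inox: deviation gain 93−62 = 31, per-period punishment loss 62−10 = 52. IC gives ρ ≥ 31/83.
For Everly: gain 43, loss 41 per period, so ρ ≥ 43/84.
The tighter constraint is Everly's, so cooperation needs ρ ≥ 43/84.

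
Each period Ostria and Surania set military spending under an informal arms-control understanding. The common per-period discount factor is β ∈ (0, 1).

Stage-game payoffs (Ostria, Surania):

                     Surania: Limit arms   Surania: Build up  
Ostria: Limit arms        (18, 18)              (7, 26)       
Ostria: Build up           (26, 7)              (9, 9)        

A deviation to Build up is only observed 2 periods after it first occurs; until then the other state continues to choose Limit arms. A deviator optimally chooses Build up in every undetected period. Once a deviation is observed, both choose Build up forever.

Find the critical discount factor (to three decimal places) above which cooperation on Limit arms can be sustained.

A deviator earns 26 for 2 periods, then 9 forever; cooperating earns 18 forever. Multiplying the IC by (1−β):
18 ≥ 26(1−β^2) + 9β^2, so 17·β^2 ≥ 8 and β^2 ≥ 8/17.
β ≥ (8/17)^(1/2) ≈ 0.686.

0.686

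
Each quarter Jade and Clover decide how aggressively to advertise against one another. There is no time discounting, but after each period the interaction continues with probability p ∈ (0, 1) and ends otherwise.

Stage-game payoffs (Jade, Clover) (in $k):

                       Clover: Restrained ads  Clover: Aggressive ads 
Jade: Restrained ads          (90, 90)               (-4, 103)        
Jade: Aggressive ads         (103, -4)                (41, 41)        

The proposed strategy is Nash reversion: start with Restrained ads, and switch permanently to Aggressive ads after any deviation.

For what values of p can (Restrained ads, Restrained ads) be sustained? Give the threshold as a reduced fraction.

13/62

Expected cooperation value is 90 + p·90 + p²·90 + … = 90/(1−p); deviation gives 103 + p·41/(1−p).
90 ≥ 103(1−p) + 41p ⇒ 62p ≥ 13 ⇒ p ≥ 13/62.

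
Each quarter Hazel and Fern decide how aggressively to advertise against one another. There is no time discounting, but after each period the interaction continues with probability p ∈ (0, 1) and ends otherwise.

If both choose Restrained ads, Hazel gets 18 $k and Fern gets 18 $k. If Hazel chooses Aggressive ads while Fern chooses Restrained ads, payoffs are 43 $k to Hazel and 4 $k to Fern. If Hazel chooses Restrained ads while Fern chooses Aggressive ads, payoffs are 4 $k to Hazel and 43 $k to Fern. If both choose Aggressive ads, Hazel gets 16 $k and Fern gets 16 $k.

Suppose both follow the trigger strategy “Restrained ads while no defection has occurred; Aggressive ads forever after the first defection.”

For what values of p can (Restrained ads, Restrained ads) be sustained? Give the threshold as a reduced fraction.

25/27

Expected cooperation value is 18 + p·18 + p²·18 + … = 18/(1−p); deviation gives 43 + p·16/(1−p).
18 ≥ 43(1−p) + 16p ⇒ 27p ≥ 25 ⇒ p ≥ 25/27.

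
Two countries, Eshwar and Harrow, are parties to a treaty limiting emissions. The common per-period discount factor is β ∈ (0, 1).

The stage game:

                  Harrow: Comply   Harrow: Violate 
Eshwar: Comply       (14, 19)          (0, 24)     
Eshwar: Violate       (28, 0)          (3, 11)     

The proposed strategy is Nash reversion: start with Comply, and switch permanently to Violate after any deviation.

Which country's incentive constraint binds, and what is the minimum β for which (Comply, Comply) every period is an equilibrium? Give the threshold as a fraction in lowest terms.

For Eshwar: deviation gain 28−14 = 14, per-period punishment loss 14−3 = 11. IC gives β ≥ 14/25.
For Harrow: gain 5, loss 8 per period, so β ≥ 5/13.
The tighter constraint is Eshwar's, so cooperation needs β ≥ 14/25.

Eshwar; β ≥ 14/25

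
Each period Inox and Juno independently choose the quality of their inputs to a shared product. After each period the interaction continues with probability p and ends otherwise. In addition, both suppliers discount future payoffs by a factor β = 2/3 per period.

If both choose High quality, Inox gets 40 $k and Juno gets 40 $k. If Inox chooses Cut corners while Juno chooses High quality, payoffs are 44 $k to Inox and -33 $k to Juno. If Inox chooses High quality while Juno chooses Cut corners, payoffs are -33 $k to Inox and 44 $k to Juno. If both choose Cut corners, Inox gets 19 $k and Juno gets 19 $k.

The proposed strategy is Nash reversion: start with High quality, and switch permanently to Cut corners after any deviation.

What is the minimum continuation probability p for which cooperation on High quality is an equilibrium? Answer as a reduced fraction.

6/25

Expected continuation weight on next period's payoff is β·p = 2/3·p, which plays the role of the discount factor.
Cooperation requires 2/3·p ≥ (44−40)/(44−19) = 4/25, hence p ≥ 6/25.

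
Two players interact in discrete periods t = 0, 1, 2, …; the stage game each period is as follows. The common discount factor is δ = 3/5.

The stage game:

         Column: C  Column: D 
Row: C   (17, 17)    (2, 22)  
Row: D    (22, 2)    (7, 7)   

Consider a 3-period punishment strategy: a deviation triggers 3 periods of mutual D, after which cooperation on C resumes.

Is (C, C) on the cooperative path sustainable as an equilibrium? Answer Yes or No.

IC: δ+…+δ^3 ≥ (22−17)/(17−7) = 1/2.
At δ = 3/5: partial sum = 1.1760 ≥ 0.5000. Cooperation sustainable.

Yes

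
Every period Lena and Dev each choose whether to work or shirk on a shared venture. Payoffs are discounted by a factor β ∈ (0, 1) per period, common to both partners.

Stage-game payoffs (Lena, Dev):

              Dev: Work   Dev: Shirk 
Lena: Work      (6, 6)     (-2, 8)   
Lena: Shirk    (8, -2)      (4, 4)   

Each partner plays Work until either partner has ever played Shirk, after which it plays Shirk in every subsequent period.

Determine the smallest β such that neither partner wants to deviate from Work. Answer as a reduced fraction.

1/2

One-period gain from deviating is 8 − 6 = 2. The loss is 6 − 4 = 2 in every subsequent period, with present value 2·β/(1−β).
Deviation is unprofitable when 2·β/(1−β) ≥ 2, i.e. β/(1−β) ≥ 1.
Equivalently β ≥ 2/(2+2) = 1/2.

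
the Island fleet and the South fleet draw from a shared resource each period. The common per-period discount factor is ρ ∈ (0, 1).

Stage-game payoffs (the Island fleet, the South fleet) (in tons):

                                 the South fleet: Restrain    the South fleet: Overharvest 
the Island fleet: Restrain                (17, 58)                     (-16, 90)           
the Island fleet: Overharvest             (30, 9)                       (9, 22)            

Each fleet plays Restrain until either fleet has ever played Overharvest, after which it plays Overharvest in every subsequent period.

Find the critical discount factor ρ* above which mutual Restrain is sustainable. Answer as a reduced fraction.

the Island fleet: cooperation gives 17 each period; deviation gives 30 once then 9 forever.
  17/(1−ρ) ≥ 30 + 9ρ/(1−ρ) ⇒ ρ ≥ 13/21.
the South fleet: cooperation gives 58 each period; deviation gives 90 once then 22 forever.
  ρ ≥ 32/68 = 8/17.
Both must hold, so the binding constraint is the Island fleet's: ρ ≥ 13/21.

13/21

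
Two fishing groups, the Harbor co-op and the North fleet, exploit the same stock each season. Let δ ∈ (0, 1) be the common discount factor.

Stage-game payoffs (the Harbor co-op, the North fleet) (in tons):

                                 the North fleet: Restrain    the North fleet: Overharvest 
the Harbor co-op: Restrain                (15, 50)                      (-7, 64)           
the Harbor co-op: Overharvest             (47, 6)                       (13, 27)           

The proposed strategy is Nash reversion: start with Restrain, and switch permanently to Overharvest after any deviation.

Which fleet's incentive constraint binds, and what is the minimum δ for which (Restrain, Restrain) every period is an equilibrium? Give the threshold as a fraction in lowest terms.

the Harbor co-op; δ ≥ 16/17

the Harbor co-op's threshold: (47−15)/(47−13) = 16/17.
the North fleet's threshold: (64−50)/(64−27) = 14/37.
16/17 > 14/37, so the Harbor co-op binds and δ* = 16/17.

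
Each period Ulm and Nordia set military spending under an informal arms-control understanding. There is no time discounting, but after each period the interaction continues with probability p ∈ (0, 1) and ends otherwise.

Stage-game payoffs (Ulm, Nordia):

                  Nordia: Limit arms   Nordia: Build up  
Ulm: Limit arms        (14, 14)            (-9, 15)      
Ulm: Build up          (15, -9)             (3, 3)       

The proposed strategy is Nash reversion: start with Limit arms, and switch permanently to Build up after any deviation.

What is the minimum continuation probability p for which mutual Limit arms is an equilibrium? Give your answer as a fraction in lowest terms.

With no time discounting, the continuation probability p plays the role of the discount factor.
Grim-trigger IC: 14/(1−p) ≥ 15 + 3p/(1−p) ⇒ p ≥ (15−14)/(15−3) = 1/12.

1/12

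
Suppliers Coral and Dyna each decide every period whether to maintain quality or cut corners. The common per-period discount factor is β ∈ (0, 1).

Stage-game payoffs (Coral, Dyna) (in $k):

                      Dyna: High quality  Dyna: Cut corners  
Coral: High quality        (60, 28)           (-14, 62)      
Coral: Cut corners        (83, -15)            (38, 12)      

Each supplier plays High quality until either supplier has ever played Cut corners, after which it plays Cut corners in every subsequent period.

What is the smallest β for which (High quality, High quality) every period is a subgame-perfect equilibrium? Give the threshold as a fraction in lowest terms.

Coral: cooperation gives 60 each period; deviation gives 83 once then 38 forever.
  60/(1−β) ≥ 83 + 38β/(1−β) ⇒ β ≥ 23/45.
Dyna: cooperation gives 28 each period; deviation gives 62 once then 12 forever.
  β ≥ 34/50 = 17/25.
Both must hold, so the binding constraint is Dyna's: β ≥ 17/25.

17/25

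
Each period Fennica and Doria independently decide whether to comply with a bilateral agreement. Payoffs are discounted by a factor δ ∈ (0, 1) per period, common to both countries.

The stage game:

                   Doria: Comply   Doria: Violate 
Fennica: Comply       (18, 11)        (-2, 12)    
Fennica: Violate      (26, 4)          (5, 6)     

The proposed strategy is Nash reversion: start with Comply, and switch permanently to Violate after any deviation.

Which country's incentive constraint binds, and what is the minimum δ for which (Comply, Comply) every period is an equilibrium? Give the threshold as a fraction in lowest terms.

Fennica; δ ≥ 8/21

Fennica's threshold: (26−18)/(26−5) = 8/21.
Doria's threshold: (12−11)/(12−6) = 1/6.
8/21 > 1/6, so Fennica binds and δ* = 8/21.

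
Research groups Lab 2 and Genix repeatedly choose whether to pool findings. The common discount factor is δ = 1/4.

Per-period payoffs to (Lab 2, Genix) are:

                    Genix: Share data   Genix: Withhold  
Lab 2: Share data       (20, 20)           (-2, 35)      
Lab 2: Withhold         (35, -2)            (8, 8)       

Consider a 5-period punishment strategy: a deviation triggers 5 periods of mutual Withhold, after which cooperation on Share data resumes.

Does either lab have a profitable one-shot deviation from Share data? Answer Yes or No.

IC: δ+…+δ^5 ≥ (35−20)/(20−8) = 5/4.
At δ = 1/4: partial sum = 0.3330 < 1.2500. Cooperation not sustainable.

Yes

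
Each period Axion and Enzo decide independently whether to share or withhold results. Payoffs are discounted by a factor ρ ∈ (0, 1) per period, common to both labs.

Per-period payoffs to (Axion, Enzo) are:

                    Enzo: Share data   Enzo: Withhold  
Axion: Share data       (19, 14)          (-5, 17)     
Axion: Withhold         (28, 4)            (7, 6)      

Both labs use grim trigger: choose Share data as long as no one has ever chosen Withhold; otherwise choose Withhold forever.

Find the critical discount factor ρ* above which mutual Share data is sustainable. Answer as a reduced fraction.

Axion: cooperation gives 19 each period; deviation gives 28 once then 7 forever.
  19/(1−ρ) ≥ 28 + 7ρ/(1−ρ) ⇒ ρ ≥ 9/21 = 3/7.
Enzo: cooperation gives 14 each period; deviation gives 17 once then 6 forever.
  ρ ≥ 3/11.
Both must hold, so the binding constraint is Axion's: ρ ≥ 3/7.

3/7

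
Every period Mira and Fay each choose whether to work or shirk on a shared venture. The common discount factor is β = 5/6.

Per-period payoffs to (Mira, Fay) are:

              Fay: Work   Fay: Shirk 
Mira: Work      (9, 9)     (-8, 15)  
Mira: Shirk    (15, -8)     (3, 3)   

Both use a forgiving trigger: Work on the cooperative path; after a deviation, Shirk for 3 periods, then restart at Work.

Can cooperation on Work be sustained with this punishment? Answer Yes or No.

Comparing payoff streams over the 4 periods until play realigns: cooperate → 9(1+β+…+β^3); deviate → 15 + 3(β+…+β^3).
Cooperation is sustained iff (9−3)(β+…+β^3) ≥ 15−9.
β+…+β^3 = 5/6·(1−(5/6)^3)/(1−5/6) = 2.1065, and (15−9)/(9−3) = 1.0000.
2.1065 ≥ 1.0000, so cooperation is sustainable.

Yes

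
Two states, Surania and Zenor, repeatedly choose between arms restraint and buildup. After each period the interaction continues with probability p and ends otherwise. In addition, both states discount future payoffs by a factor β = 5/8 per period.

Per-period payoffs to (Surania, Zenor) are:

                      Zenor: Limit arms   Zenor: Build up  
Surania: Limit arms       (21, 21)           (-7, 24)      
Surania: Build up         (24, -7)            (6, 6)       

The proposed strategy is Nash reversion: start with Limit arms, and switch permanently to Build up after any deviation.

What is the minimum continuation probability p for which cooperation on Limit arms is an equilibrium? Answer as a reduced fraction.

With continuation probability p and discount β, the effective per-period discount factor is βp.
Grim-trigger IC: βp ≥ (24−21)/(24−6) = 1/6.
So p ≥ (1/6)/(5/8) = 4/15.

4/15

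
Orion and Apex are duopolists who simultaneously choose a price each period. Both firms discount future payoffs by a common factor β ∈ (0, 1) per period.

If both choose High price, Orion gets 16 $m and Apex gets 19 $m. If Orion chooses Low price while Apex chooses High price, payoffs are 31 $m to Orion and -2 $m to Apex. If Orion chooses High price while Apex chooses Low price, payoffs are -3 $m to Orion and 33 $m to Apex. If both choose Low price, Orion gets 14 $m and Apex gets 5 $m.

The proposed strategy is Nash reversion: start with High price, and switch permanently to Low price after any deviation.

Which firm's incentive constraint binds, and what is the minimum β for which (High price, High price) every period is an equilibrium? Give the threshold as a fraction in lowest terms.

Orion; β ≥ 15/17

For Orion: deviation gain 31−16 = 15, per-period punishment loss 16−14 = 2. IC gives β ≥ 15/17.
For Apex: gain 14, loss 14 per period, so β ≥ 14/28 = 1/2.
The tighter constraint is Orion's, so cooperation needs β ≥ 15/17.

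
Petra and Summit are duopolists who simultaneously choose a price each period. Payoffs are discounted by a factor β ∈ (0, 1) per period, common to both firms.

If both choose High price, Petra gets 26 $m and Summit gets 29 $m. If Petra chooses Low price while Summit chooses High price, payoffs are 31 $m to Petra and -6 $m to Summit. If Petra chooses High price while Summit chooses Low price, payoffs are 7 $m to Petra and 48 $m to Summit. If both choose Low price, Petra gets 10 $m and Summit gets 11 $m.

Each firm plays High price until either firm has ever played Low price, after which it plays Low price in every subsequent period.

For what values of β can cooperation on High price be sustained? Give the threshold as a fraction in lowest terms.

For Petra: deviation gain 31−26 = 5, per-period punishment loss 26−10 = 16. IC gives β ≥ 5/21.
For Summit: gain 19, loss 18 per period, so β ≥ 19/37.
The tighter constraint is Summit's, so cooperation needs β ≥ 19/37.

19/37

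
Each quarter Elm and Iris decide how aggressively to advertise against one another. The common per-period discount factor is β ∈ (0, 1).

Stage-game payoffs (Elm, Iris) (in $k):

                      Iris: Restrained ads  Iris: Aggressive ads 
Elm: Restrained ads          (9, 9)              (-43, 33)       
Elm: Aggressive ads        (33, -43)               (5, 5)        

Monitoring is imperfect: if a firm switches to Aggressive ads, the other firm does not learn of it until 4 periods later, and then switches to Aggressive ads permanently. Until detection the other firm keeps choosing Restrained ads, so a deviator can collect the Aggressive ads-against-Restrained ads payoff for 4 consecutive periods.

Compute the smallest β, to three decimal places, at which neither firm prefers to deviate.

0.962

The best deviation is to choose Aggressive ads for all 4 undetected periods, earning 33 each, then 5 forever once detected.
Deviation value: 33(1−β^4)/(1−β) + 5β^4/(1−β); cooperation value: 9/(1−β).
IC: 9 ≥ 33(1−β^4) + 5β^4 = 33 − 28β^4.
So β^4 ≥ 24/28 = 6/7, giving β ≥ (6/7)^(1/4) ≈ 0.962.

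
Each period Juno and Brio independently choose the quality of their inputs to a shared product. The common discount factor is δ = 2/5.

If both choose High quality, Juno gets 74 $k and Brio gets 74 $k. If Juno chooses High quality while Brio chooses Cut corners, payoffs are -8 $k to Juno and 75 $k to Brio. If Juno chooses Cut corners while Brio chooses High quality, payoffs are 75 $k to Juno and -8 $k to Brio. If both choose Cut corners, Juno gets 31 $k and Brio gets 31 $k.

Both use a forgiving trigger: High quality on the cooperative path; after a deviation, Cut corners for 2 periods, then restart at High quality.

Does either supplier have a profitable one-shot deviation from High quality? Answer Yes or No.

No

A one-shot deviation gives 75 now, then 31 for 2 periods, then back to 74.
Gain from deviating: (75−74) today; loss: (74−31) in each of the next 2 periods.
No-deviation condition: (74−31)(δ+…+δ^2) ≥ 75−74, i.e. δ+…+δ^2 ≥ 1/43.
At δ = 2/5: δ+…+δ^2 = 0.5600 ≥ 0.0233.
So cooperation is sustainable.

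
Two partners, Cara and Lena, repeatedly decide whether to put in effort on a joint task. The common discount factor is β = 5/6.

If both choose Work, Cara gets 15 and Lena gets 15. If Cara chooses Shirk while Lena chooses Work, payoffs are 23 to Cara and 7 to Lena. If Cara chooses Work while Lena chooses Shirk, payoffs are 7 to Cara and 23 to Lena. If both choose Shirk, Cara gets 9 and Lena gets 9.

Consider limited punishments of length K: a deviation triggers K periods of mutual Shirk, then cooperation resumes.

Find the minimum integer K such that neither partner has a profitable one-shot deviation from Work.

Need Σ_{k=1}^{K} β^k ≥ (23−15)/(15−9) = 1.3333 at β = 5/6.
At K = 1 the sum is 0.8333 < 1.3333; at K = 2 it is 1.5278 ≥ 1.3333.
So the minimum punishment length is K = 2.

2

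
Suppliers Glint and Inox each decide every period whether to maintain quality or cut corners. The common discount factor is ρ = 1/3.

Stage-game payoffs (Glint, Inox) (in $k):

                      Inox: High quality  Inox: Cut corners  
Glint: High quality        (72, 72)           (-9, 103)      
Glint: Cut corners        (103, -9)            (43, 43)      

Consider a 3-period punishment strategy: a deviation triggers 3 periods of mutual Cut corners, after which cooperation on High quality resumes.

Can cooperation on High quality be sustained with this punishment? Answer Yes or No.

No

A one-shot deviation gives 103 now, then 43 for 3 periods, then back to 72.
Gain from deviating: (103−72) today; loss: (72−43) in each of the next 3 periods.
No-deviation condition: (72−43)(ρ+…+ρ^3) ≥ 103−72, i.e. ρ+…+ρ^3 ≥ 31/29.
At ρ = 1/3: ρ+…+ρ^3 = 0.4815 < 1.0690.
So cooperation is not sustainable.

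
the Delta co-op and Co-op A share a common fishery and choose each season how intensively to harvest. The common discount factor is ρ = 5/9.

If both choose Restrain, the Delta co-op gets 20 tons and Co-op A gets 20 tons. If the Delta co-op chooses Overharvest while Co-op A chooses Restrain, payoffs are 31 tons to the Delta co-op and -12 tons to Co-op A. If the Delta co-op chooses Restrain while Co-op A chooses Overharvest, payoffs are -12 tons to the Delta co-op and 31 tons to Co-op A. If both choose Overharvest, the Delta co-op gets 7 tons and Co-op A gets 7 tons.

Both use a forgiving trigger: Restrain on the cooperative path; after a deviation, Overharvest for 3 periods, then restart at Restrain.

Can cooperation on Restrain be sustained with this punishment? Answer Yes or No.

A one-shot deviation gives 31 now, then 7 for 3 periods, then back to 20.
Gain from deviating: (31−20) today; loss: (20−7) in each of the next 3 periods.
No-deviation condition: (20−7)(ρ+…+ρ^3) ≥ 31−20, i.e. ρ+…+ρ^3 ≥ 11/13.
At ρ = 5/9: ρ+…+ρ^3 = 1.0357 ≥ 0.8462.
So cooperation is sustainable.

Yes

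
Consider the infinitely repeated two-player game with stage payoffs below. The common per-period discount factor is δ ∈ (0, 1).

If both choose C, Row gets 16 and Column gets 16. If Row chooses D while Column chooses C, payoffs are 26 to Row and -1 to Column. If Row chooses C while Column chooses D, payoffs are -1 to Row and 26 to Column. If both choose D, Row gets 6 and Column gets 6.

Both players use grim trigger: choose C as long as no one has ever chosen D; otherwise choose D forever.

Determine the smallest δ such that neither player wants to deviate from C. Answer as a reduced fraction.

Under grim trigger the critical discount factor is (T−C)/(T−P) with T = 26, C = 16, P = 6.
δ* = (26−16)/(26−6) = 10/20 = 1/2.

1/2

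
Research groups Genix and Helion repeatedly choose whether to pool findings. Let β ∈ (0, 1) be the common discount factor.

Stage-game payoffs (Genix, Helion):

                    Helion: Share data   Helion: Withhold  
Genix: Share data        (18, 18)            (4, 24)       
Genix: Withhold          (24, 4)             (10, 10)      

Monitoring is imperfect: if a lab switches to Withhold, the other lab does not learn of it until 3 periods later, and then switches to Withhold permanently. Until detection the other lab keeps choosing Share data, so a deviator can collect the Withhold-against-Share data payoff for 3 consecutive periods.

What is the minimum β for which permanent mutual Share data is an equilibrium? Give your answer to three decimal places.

The best deviation is to choose Withhold for all 3 undetected periods, earning 24 each, then 10 forever once detected.
Deviation value: 24(1−β^3)/(1−β) + 10β^3/(1−β); cooperation value: 18/(1−β).
IC: 18 ≥ 24(1−β^3) + 10β^3 = 24 − 14β^3.
So β^3 ≥ 6/14 = 3/7, giving β ≥ (3/7)^(1/3) ≈ 0.754.

0.754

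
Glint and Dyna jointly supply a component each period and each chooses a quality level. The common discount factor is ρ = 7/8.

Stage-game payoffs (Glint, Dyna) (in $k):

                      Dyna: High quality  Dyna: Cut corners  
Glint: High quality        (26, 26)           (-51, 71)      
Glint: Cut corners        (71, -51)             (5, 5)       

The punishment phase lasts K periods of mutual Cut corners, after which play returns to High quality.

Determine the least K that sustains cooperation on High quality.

Need Σ_{k=1}^{K} ρ^k ≥ (71−26)/(26−5) = 2.1429 at ρ = 7/8.
At K = 2 the sum is 1.6406 < 2.1429; at K = 3 it is 2.3105 ≥ 2.1429.
So the minimum punishment length is K = 3.

3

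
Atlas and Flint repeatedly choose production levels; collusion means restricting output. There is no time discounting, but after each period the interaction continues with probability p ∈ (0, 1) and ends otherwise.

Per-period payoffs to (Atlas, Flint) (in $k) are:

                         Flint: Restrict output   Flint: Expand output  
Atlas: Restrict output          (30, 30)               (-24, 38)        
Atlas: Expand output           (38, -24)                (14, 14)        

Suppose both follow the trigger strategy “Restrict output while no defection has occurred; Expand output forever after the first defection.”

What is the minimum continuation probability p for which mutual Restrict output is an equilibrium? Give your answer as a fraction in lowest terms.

1/3

With no time discounting, the continuation probability p plays the role of the discount factor.
Grim-trigger IC: 30/(1−p) ≥ 38 + 14p/(1−p) ⇒ p ≥ (38−30)/(38−14) = 1/3.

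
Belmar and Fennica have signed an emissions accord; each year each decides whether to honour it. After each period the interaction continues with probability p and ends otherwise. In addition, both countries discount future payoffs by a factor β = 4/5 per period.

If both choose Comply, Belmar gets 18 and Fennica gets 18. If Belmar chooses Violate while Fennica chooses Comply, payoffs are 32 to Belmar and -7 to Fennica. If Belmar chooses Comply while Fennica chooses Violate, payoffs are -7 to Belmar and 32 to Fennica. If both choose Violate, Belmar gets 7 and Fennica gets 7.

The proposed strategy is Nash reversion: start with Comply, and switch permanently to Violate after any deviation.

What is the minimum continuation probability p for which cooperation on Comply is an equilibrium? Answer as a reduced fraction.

7/10

Expected continuation weight on next period's payoff is β·p = 4/5·p, which plays the role of the discount factor.
Cooperation requires 4/5·p ≥ (32−18)/(32−7) = 14/25, hence p ≥ 7/10.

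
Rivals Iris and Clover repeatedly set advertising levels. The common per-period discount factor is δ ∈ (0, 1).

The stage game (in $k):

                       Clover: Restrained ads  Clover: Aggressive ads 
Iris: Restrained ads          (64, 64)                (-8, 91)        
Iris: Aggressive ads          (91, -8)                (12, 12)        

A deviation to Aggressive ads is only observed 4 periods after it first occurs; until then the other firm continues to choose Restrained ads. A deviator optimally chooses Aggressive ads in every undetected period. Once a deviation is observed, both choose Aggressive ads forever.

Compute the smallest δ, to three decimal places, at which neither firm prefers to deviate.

A deviator earns 91 for 4 periods, then 12 forever; cooperating earns 64 forever. Multiplying the IC by (1−δ):
64 ≥ 91(1−δ^4) + 12δ^4, so 79·δ^4 ≥ 27 and δ^4 ≥ 27/79.
δ ≥ (27/79)^(1/4) ≈ 0.765.

0.765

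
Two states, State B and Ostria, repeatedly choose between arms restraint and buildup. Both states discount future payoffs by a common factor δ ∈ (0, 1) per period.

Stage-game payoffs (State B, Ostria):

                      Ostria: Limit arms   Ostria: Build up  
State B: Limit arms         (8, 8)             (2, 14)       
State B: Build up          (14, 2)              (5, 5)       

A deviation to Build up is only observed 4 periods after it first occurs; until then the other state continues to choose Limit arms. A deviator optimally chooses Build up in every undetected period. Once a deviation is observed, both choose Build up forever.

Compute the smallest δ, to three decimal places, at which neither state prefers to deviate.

0.904

Deviating for the 4 undetected periods gains 14−8 = 6 per period over cooperation, then loses 8−5 = 3 per period forever once punishment starts.
Gain: 6(1 + δ + … + δ^3); loss: 3·δ^4/(1−δ).
No profitable deviation ⇔ 6(1−δ^4) ≤ 3·δ^4, i.e. δ^4 ≥ 6/(6+3) = 2/3.
Hence δ ≥ (2/3)^(1/4) ≈ 0.904.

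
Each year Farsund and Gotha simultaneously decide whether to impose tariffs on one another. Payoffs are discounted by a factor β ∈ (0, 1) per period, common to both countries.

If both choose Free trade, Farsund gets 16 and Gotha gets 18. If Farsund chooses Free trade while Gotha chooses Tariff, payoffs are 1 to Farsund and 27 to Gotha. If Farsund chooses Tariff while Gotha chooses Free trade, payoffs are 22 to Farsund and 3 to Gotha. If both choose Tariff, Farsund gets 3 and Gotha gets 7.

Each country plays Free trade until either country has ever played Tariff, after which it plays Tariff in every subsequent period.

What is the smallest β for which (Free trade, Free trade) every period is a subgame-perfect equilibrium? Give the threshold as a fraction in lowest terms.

9/20

Farsund: cooperation gives 16 each period; deviation gives 22 once then 3 forever.
  16/(1−β) ≥ 22 + 3β/(1−β) ⇒ β ≥ 6/19.
Gotha: cooperation gives 18 each period; deviation gives 27 once then 7 forever.
  β ≥ 9/20.
Both must hold, so the binding constraint is Gotha's: β ≥ 9/20.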